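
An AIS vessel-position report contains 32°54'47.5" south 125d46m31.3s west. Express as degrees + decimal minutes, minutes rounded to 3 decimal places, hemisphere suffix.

Lat: seconds/60 = 0.79167; minutes = 54 + 0.79167 = 54.79167
Longitude: seconds/60 = 0.52167; minutes = 46 + 0.52167 = 46.52167

32° 54.792′ S, 125° 46.522′ W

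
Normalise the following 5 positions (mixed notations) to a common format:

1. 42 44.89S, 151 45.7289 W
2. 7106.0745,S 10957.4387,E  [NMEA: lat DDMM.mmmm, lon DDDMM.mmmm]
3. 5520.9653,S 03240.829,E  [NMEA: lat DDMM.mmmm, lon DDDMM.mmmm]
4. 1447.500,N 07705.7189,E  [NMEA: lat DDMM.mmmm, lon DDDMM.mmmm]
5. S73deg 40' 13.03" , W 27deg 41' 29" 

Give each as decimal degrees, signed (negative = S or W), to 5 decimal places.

Point 1:
  Latitude: 44.89′ = 0.748167°; total 42.748167
  S ⇒ negate
  Lon: 151 + 45.7289/60 = 151.762148
  hemisphere W, so the sign is −
Point 2:
  φ: split at 2 digits → 71° and 6.0745′; 71 + 6.0745/60 = 71.101242
  hemisphere S, so the sign is −
  Longitude: degrees = first 3 digits = 109, minutes = 57.4387; 109 + 57.4387/60 = 109.957312
  E ⇒ keep positive
Point 3:
  Lat: degrees = first 2 digits = 55, minutes = 20.9653; 55 + 20.9653/60 = 55.349422
  S → negative
  Longitude: degrees = first 3 digits = 32, minutes = 40.829; 32 + 40.829/60 = 32.680483
  E → positive
Point 4:
  φ: split at 2 digits → 14° and 47.5′; 14 + 47.5/60 = 14.791667
  N → positive
  Lon: split at 3 digits → 077° and 5.7189′; 77 + 5.7189/60 = 77.095315
  E ⇒ keep positive
Point 5:
  Lat: 40′ + 13.03″ = 40.21717′; 73 + 40.21717/60 = 73.670286
  hemisphere S, so the sign is −
  λ: 27° + 41/60 + 29/3600 = 27 + 0.683333 + 0.008056 = 27.691389
  W ⇒ negate

1. -42.74817, -151.76215
2. -71.10124, 109.95731
3. -55.34942, 32.68048
4. 14.79167, 77.09532
5. -73.67029, -27.69139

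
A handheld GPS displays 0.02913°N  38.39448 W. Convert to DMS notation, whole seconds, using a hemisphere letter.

0°01′45″ N, 38°23′40″ W

Lat: 0.029130° → 1.74780′; 0.74780 × 60 = 44.87″
λ: 0.394480 × 60 = 23.66880′ → 23′, remainder × 60 = 40.13″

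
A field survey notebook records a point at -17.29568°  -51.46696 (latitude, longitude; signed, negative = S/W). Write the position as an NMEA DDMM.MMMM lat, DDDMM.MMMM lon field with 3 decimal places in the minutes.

1717.741,S / 05128.018,W

Latitude is negative → S; |value| = 17.295680
Lat: fractional part 0.295680 → 17.74080 minutes
Longitude is negative → W; |value| = 51.466960
Lon: 51° + 0.466960 × 60 = 51° 28.01760′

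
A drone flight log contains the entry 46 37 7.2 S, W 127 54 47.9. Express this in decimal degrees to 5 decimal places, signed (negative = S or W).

φ: 46 + 37/60 + 7.2/3600 = 46.618667
hemisphere S, so the sign is −
λ: 54′ + 47.9″ = 54.79833′; 127 + 54.79833/60 = 127.913306
W → negative

-46.61867, -127.91331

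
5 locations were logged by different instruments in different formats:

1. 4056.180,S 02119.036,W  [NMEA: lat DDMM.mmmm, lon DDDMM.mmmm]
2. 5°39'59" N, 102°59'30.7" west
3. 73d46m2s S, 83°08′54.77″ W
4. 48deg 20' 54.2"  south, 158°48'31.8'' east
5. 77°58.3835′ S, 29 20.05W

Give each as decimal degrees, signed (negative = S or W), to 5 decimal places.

Point 1:
  Latitude: degrees = first 2 digits = 40, minutes = 56.18; 40 + 56.18/60 = 40.936333
  S ⇒ negate
  λ: degrees = first 3 digits = 21, minutes = 19.036; 21 + 19.036/60 = 21.317267
  W ⇒ negate
Point 2:
  Latitude: 5° + 39/60 + 59/3600 = 5 + 0.650000 + 0.016389 = 5.666389
  N → positive
  Longitude: 102 + 59/60 + 30.7/3600 = 102.991861
  W → negative
Point 3:
  φ: 46′ + 2″ = 46.03333′; 73 + 46.03333/60 = 73.767222
  hemisphere S, so the sign is −
  Lon: 83 + 8/60 + 54.77/3600 = 83.148547
  hemisphere W, so the sign is −
Point 4:
  Lat: 48° + 20/60 + 54.2/3600 = 48 + 0.333333 + 0.015056 = 48.348389
  S ⇒ negate
  Longitude: 158 + 48/60 + 31.8/3600 = 158.808833
  E ⇒ keep positive
Point 5:
  φ: 77 + 58.3835/60 = 77.973058
  S ⇒ negate
  Lon: 29 + 20.05/60 = 29.334167
  hemisphere W, so the sign is −

1. -40.93633, -21.31727
2. 5.66639, -102.99186
3. -73.76722, -83.14855
4. -48.34839, 158.80883
5. -77.97306, -29.33417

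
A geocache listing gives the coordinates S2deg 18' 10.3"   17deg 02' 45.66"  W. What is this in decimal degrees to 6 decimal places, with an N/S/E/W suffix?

Lat: 2 + 18/60 + 10.3/3600 = 2.3028611
Lon: 17° + 2/60 + 45.66/3600 = 17 + 0.033333 + 0.012683 = 17.0460167

2.302861° S, 17.046017° W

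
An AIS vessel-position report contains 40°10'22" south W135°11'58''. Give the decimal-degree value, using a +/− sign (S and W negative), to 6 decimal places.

Latitude: 10′ + 22″ = 10.36667′; 40 + 10.36667/60 = 40.1727778
hemisphere S, so the sign is −
Lon: 135 + 11/60 + 58/3600 = 135.1994444
W → negative

-40.172778, -135.199444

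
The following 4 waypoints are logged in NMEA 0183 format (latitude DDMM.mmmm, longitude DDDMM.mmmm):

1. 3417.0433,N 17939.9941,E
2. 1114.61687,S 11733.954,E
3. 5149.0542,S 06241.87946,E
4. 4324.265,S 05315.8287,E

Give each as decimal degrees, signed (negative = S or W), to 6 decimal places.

Point 1:
  φ: degrees = first 2 digits = 34, minutes = 17.0433; 34 + 17.0433/60 = 34.2840550
  N → positive
  Longitude: degrees = first 3 digits = 179, minutes = 39.9941; 179 + 39.9941/60 = 179.6665683
  E ⇒ keep positive
Point 2:
  Lat: split at 2 digits → 11° and 14.61687′; 11 + 14.61687/60 = 11.2436145
  hemisphere S, so the sign is −
  Lon: degrees = first 3 digits = 117, minutes = 33.954; 117 + 33.954/60 = 117.5659000
  E ⇒ keep positive
Point 3:
  Lat: degrees = first 2 digits = 51, minutes = 49.0542; 51 + 49.0542/60 = 51.8175700
  hemisphere S, so the sign is −
  Longitude: split at 3 digits → 062° and 41.87946′; 62 + 41.87946/60 = 62.6979910
  E ⇒ keep positive
Point 4:
  φ: degrees = first 2 digits = 43, minutes = 24.265; 43 + 24.265/60 = 43.4044167
  S → negative
  Lon: split at 3 digits → 053° and 15.8287′; 53 + 15.8287/60 = 53.2638117
  E ⇒ keep positive

1. 34.284055, 179.666568
2. -11.243615, 117.565900
3. -51.817570, 62.697991
4. -43.404417, 53.263812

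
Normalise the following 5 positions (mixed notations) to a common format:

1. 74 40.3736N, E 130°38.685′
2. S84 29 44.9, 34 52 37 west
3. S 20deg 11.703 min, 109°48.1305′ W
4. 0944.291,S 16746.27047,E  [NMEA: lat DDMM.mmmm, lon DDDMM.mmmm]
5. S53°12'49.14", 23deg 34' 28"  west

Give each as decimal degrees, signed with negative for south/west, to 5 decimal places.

1. 74.67289, 130.64475
2. -84.49581, -34.87694
3. -20.19505, -109.80218
4. -9.73818, 167.77117
5. -53.21365, -23.57444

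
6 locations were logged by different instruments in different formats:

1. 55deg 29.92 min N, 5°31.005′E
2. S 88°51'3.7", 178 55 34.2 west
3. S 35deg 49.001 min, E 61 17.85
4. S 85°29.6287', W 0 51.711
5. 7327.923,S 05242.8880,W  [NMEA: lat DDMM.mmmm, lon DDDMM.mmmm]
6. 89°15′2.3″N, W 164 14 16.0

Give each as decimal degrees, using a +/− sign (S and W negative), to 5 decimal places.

1. 55.49867, 5.51675
2. -88.85103, -178.92617
3. -35.81668, 61.29750
4. -85.49381, -0.86185
5. -73.46538, -52.71480
6. 89.25064, -164.23778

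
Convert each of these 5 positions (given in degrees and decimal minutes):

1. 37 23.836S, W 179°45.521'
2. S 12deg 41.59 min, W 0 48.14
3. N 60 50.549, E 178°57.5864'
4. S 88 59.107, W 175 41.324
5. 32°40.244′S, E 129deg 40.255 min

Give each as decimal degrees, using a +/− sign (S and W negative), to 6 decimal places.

Point 1:
  φ: 37 + 23.836/60 = 37.3972667
  hemisphere S, so the sign is −
  Longitude: 179 + 45.521/60 = 179.7586833
  hemisphere W, so the sign is −
Point 2:
  φ: 12 + 41.59/60 = 12.6931667
  S ⇒ negate
  λ: 48.14′ = 0.802333°; total 0.8023333
  hemisphere W, so the sign is −
Point 3:
  φ: 60 + 50.549/60 = 60.8424833
  N → positive
  Longitude: 57.5864′ = 0.959773°; total 178.9597733
  E → positive
Point 4:
  φ: 59.107′ = 0.985117°; total 88.9851167
  S → negative
  λ: 175 + 41.324/60 = 175.6887333
  W ⇒ negate
Point 5:
  Lat: 32 + 40.244/60 = 32.6707333
  hemisphere S, so the sign is −
  λ: 40.255′ = 0.670917°; total 129.6709167
  E → positive

1. -37.397267, -179.758683
2. -12.693167, -0.802333
3. 60.842483, 178.959773
4. -88.985117, -175.688733
5. -32.670733, 129.670917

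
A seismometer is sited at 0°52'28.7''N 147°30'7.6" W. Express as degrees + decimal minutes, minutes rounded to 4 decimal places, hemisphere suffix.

0° 52.4783′ N, 147° 30.1267′ W

Lat: seconds/60 = 0.47833; minutes = 52 + 0.47833 = 52.478333
Longitude: 30 + 7.6/60 = 30.126667′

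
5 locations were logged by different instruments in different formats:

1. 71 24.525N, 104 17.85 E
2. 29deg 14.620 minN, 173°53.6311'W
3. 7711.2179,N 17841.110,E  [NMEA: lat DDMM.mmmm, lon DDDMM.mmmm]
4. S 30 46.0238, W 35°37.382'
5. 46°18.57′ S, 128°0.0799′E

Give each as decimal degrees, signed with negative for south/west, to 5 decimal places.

Point 1:
  Latitude: 24.525′ = 0.408750°; total 71.408750
  N ⇒ keep positive
  λ: 104 + 17.85/60 = 104.297500
  E ⇒ keep positive
Point 2:
  Latitude: 29 + 14.62/60 = 29.243667
  N ⇒ keep positive
  Lon: 173 + 53.6311/60 = 173.893852
  W → negative
Point 3:
  Lat: split at 2 digits → 77° and 11.2179′; 77 + 11.2179/60 = 77.186965
  N ⇒ keep positive
  λ: split at 3 digits → 178° and 41.11′; 178 + 41.11/60 = 178.685167
  E → positive
Point 4:
  Latitude: 30 + 46.0238/60 = 30.767063
  hemisphere S, so the sign is −
  Longitude: 37.382′ = 0.623033°; total 35.623033
  W ⇒ negate
Point 5:
  φ: 46 + 18.57/60 = 46.309500
  hemisphere S, so the sign is −
  λ: 128 + 0.0799/60 = 128.001332
  E ⇒ keep positive

1. 71.40875, 104.29750
2. 29.24367, -173.89385
3. 77.18697, 178.68517
4. -30.76706, -35.62303
5. -46.30950, 128.00133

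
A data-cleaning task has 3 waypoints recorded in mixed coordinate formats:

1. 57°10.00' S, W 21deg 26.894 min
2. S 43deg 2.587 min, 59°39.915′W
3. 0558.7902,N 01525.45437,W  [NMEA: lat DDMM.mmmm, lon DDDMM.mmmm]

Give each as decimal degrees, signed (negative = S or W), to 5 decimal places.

1. -57.16667, -21.44823
2. -43.04312, -59.66525
3. 5.97984, -15.42424

Point 1:
  Lat: 57 + 10/60 = 57.166667
  S ⇒ negate
  Longitude: 26.894′ = 0.448233°; total 21.448233
  W → negative
Point 2:
  Lat: 43 + 2.587/60 = 43.043117
  hemisphere S, so the sign is −
  Longitude: 39.915′ = 0.665250°; total 59.665250
  W → negative
Point 3:
  φ: split at 2 digits → 05° and 58.7902′; 5 + 58.7902/60 = 5.979837
  N ⇒ keep positive
  λ: degrees = first 3 digits = 15, minutes = 25.45437; 15 + 25.45437/60 = 15.424240
  W → negative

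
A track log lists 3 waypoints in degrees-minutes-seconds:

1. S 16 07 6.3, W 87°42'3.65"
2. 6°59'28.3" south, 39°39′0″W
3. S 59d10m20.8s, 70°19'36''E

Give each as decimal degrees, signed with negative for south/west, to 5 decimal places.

1. -16.11842, -87.70101
2. -6.99119, -39.65000
3. -59.17244, 70.32667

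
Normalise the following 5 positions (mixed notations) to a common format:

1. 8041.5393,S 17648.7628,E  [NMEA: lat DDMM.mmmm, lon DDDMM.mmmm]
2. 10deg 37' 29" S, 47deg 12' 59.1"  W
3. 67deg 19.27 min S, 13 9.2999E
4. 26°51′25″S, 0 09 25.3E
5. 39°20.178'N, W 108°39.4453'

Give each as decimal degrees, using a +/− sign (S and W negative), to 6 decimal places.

Point 1:
  Lat: split at 2 digits → 80° and 41.5393′; 80 + 41.5393/60 = 80.6923217
  S ⇒ negate
  Longitude: degrees = first 3 digits = 176, minutes = 48.7628; 176 + 48.7628/60 = 176.8127133
  E → positive
Point 2:
  Latitude: 10° + 37/60 + 29/3600 = 10 + 0.616667 + 0.008056 = 10.6247222
  S ⇒ negate
  Lon: 12′ + 59.1″ = 12.98500′; 47 + 12.98500/60 = 47.2164167
  hemisphere W, so the sign is −
Point 3:
  Lat: 19.27′ = 0.321167°; total 67.3211667
  S ⇒ negate
  λ: 13 + 9.2999/60 = 13.1549983
  E → positive
Point 4:
  φ: 26 + 51/60 + 25/3600 = 26.8569444
  S ⇒ negate
  λ: 9′ + 25.3″ = 9.42167′; 0 + 9.42167/60 = 0.1570278
  E → positive
Point 5:
  Lat: 39 + 20.178/60 = 39.3363000
  N → positive
  λ: 108 + 39.4453/60 = 108.6574217
  W → negative

1. -80.692322, 176.812713
2. -10.624722, -47.216417
3. -67.321167, 13.154998
4. -26.856944, 0.157028
5. 39.336300, -108.657422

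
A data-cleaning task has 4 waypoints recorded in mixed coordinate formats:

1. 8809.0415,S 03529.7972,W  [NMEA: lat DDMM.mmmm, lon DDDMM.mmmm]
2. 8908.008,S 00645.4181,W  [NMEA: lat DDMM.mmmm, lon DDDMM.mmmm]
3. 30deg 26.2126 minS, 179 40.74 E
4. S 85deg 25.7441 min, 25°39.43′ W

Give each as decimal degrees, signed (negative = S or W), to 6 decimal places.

1. -88.150692, -35.496620
2. -89.133467, -6.756968
3. -30.436877, 179.679000
4. -85.429068, -25.657167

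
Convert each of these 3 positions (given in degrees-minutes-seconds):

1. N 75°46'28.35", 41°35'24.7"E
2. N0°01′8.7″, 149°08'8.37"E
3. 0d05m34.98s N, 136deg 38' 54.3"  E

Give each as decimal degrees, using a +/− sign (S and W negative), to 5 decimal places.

1. 75.77454, 41.59019
2. 0.01908, 149.13566
3. 0.09305, 136.64842

Point 1:
  Lat: 75 + 46/60 + 28.35/3600 = 75.774542
  N → positive
  Longitude: 41 + 35/60 + 24.7/3600 = 41.590194
  E → positive
Point 2:
  Lat: 0° + 1/60 + 8.7/3600 = 0 + 0.016667 + 0.002417 = 0.019083
  N ⇒ keep positive
  Lon: 8′ + 8.37″ = 8.13950′; 149 + 8.13950/60 = 149.135658
  E → positive
Point 3:
  Latitude: 0° + 5/60 + 34.98/3600 = 0 + 0.083333 + 0.009717 = 0.093050
  N ⇒ keep positive
  Longitude: 38′ + 54.3″ = 38.90500′; 136 + 38.90500/60 = 136.648417
  E ⇒ keep positive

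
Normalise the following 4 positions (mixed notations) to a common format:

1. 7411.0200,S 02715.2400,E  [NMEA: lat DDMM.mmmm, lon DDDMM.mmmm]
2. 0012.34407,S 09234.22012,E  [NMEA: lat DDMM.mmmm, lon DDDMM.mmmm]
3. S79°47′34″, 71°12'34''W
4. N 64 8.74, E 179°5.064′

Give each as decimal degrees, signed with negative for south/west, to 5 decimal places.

1. -74.18367, 27.25400
2. -0.20573, 92.57034
3. -79.79278, -71.20944
4. 64.14567, 179.08440

Point 1:
  Lat: degrees = first 2 digits = 74, minutes = 11.02; 74 + 11.02/60 = 74.183667
  S → negative
  Longitude: split at 3 digits → 027° and 15.24′; 27 + 15.24/60 = 27.254000
  E → positive
Point 2:
  Lat: degrees = first 2 digits = 0, minutes = 12.34407; 0 + 12.34407/60 = 0.205735
  hemisphere S, so the sign is −
  Longitude: degrees = first 3 digits = 92, minutes = 34.22012; 92 + 34.22012/60 = 92.570335
  E → positive
Point 3:
  Latitude: 79° + 47/60 + 34/3600 = 79 + 0.783333 + 0.009444 = 79.792778
  hemisphere S, so the sign is −
  Longitude: 71 + 12/60 + 34/3600 = 71.209444
  hemisphere W, so the sign is −
Point 4:
  Lat: 64 + 8.74/60 = 64.145667
  N ⇒ keep positive
  Longitude: 179 + 5.064/60 = 179.084400
  E ⇒ keep positive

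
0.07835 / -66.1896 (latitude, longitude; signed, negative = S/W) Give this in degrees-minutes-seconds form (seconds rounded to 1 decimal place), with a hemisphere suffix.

0°04′42.1″ N, 66°11′22.6″ W

Lat: whole degrees 0; 4.70100′ → 4′ and 42.060″
Longitude is negative → W; |value| = 66.189600
Longitude: whole degrees 66; 11.37600′ → 11′ and 22.560″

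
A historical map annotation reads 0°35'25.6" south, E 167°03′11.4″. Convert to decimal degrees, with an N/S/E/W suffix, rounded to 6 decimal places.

φ: 0° + 35/60 + 25.6/3600 = 0 + 0.583333 + 0.007111 = 0.5904444
Lon: 167° + 3/60 + 11.4/3600 = 167 + 0.050000 + 0.003167 = 167.0531667

0.590444° S, 167.053167° E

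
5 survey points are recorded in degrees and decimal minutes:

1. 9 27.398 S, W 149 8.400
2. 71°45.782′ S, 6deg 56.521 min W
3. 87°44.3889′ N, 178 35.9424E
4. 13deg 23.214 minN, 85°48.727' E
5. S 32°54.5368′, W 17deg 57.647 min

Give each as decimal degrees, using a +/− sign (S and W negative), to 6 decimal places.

Point 1:
  Latitude: 27.398′ = 0.456633°; total 9.4566333
  S ⇒ negate
  Longitude: 149 + 8.4/60 = 149.1400000
  hemisphere W, so the sign is −
Point 2:
  φ: 71 + 45.782/60 = 71.7630333
  hemisphere S, so the sign is −
  Longitude: 56.521′ = 0.942017°; total 6.9420167
  W → negative
Point 3:
  Latitude: 44.3889′ = 0.739815°; total 87.7398150
  N → positive
  Longitude: 178 + 35.9424/60 = 178.5990400
  E → positive
Point 4:
  φ: 23.214′ = 0.386900°; total 13.3869000
  N ⇒ keep positive
  λ: 48.727′ = 0.812117°; total 85.8121167
  E ⇒ keep positive
Point 5:
  Lat: 54.5368′ = 0.908947°; total 32.9089467
  S ⇒ negate
  Lon: 17 + 57.647/60 = 17.9607833
  W ⇒ negate

1. -9.456633, -149.140000
2. -71.763033, -6.942017
3. 87.739815, 178.599040
4. 13.386900, 85.812117
5. -32.908947, -17.960783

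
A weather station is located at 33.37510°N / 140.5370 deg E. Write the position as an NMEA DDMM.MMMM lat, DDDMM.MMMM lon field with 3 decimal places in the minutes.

φ: fractional part 0.375100 → 22.50600 minutes
Longitude: 140° + 0.537000 × 60 = 140° 32.22000′

3322.506,N / 14032.220,E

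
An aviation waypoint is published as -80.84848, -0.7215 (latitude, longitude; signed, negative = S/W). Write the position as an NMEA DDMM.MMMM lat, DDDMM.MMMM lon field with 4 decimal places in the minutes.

Latitude is negative → S; |value| = 80.848480
Lat: minutes = (80.848480 − 80) × 60 = 50.908800
Longitude is negative → W; |value| = 0.721500
λ: minutes = (0.721500 − 0) × 60 = 43.290000

8050.9088,S / 00043.2900,W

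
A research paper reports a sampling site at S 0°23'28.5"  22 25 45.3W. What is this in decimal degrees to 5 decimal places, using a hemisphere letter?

0.39125° S, 22.42925° W

φ: 0° + 23/60 + 28.5/3600 = 0 + 0.383333 + 0.007917 = 0.391250
Longitude: 22° + 25/60 + 45.3/3600 = 22 + 0.416667 + 0.012583 = 22.429250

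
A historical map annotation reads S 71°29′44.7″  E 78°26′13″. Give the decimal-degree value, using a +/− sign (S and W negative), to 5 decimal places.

-71.49575, 78.43694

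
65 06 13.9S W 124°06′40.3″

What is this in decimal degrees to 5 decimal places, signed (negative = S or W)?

-65.10386, -124.11119

Lat: 65 + 6/60 + 13.9/3600 = 65.103861
S → negative
Lon: 6′ + 40.3″ = 6.67167′; 124 + 6.67167/60 = 124.111194
W → negative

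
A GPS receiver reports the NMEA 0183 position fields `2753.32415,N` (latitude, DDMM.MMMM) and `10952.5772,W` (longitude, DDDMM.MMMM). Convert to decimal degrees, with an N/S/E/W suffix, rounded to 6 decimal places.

27.888736° N, 109.876287° W

φ: degrees = first 2 digits = 27, minutes = 53.32415; 27 + 53.32415/60 = 27.8887358
Lon: degrees = first 3 digits = 109, minutes = 52.5772; 109 + 52.5772/60 = 109.8762867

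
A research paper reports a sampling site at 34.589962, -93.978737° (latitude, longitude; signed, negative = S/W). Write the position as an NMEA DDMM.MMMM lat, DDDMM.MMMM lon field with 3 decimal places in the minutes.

3435.398,N / 09358.724,W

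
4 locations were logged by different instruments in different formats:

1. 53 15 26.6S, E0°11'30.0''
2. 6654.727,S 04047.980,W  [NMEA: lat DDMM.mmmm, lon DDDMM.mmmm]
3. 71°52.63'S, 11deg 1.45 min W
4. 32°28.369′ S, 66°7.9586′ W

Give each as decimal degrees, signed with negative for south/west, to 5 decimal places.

1. -53.25739, 0.19167
2. -66.91212, -40.79967
3. -71.87717, -11.02417
4. -32.47282, -66.13264

Point 1:
  Latitude: 53° + 15/60 + 26.6/3600 = 53 + 0.250000 + 0.007389 = 53.257389
  S → negative
  Lon: 0° + 11/60 + 30/3600 = 0 + 0.183333 + 0.008333 = 0.191667
  E → positive
Point 2:
  Latitude: degrees = first 2 digits = 66, minutes = 54.727; 66 + 54.727/60 = 66.912117
  hemisphere S, so the sign is −
  Longitude: split at 3 digits → 040° and 47.98′; 40 + 47.98/60 = 40.799667
  W → negative
Point 3:
  φ: 52.63′ = 0.877167°; total 71.877167
  S ⇒ negate
  Longitude: 11 + 1.45/60 = 11.024167
  hemisphere W, so the sign is −
Point 4:
  Lat: 32 + 28.369/60 = 32.472817
  S → negative
  Lon: 7.9586′ = 0.132643°; total 66.132643
  hemisphere W, so the sign is −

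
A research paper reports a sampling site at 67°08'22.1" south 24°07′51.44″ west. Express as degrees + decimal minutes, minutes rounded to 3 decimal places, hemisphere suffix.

Latitude: 8 + 22.1/60 = 8.36833′
Lon: seconds/60 = 0.85733; minutes = 7 + 0.85733 = 7.85733

67° 8.368′ S, 24° 7.857′ W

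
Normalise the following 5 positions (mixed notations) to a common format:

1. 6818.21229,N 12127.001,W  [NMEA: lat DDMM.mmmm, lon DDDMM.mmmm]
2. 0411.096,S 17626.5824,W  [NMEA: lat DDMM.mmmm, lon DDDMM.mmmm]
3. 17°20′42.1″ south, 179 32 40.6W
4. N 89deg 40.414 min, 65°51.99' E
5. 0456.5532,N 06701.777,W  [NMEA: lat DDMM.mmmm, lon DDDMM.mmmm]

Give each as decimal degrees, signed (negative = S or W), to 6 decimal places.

Point 1:
  Latitude: degrees = first 2 digits = 68, minutes = 18.21229; 68 + 18.21229/60 = 68.3035382
  N → positive
  Longitude: split at 3 digits → 121° and 27.001′; 121 + 27.001/60 = 121.4500167
  hemisphere W, so the sign is −
Point 2:
  Latitude: degrees = first 2 digits = 4, minutes = 11.096; 4 + 11.096/60 = 4.1849333
  S ⇒ negate
  λ: degrees = first 3 digits = 176, minutes = 26.5824; 176 + 26.5824/60 = 176.4430400
  W → negative
Point 3:
  Lat: 17° + 20/60 + 42.1/3600 = 17 + 0.333333 + 0.011694 = 17.3450278
  hemisphere S, so the sign is −
  Lon: 179 + 32/60 + 40.6/3600 = 179.5446111
  W ⇒ negate
Point 4:
  Latitude: 89 + 40.414/60 = 89.6735667
  N → positive
  Longitude: 65 + 51.99/60 = 65.8665000
  E ⇒ keep positive
Point 5:
  Latitude: split at 2 digits → 04° and 56.5532′; 4 + 56.5532/60 = 4.9425533
  N → positive
  Longitude: split at 3 digits → 067° and 1.777′; 67 + 1.777/60 = 67.0296167
  W → negative

1. 68.303538, -121.450017
2. -4.184933, -176.443040
3. -17.345028, -179.544611
4. 89.673567, 65.866500
5. 4.942553, -67.029617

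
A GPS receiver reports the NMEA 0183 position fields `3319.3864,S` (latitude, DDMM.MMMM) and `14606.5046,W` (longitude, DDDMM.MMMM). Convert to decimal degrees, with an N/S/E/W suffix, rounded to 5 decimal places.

33.32311° S, 146.10841° W

Latitude: split at 2 digits → 33° and 19.3864′; 33 + 19.3864/60 = 33.323107
Longitude: degrees = first 3 digits = 146, minutes = 6.5046; 146 + 6.5046/60 = 146.108410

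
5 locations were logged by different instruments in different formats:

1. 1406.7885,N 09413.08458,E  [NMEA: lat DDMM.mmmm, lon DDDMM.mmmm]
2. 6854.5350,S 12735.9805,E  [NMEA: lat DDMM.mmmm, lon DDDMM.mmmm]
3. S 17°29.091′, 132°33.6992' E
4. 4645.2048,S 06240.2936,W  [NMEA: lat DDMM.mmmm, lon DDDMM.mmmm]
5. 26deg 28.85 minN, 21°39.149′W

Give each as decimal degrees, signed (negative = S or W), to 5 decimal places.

Point 1:
  Latitude: degrees = first 2 digits = 14, minutes = 6.7885; 14 + 6.7885/60 = 14.113142
  N ⇒ keep positive
  λ: degrees = first 3 digits = 94, minutes = 13.08458; 94 + 13.08458/60 = 94.218076
  E → positive
Point 2:
  φ: split at 2 digits → 68° and 54.535′; 68 + 54.535/60 = 68.908917
  hemisphere S, so the sign is −
  Lon: degrees = first 3 digits = 127, minutes = 35.9805; 127 + 35.9805/60 = 127.599675
  E → positive
Point 3:
  Latitude: 17 + 29.091/60 = 17.484850
  S → negative
  Lon: 132 + 33.6992/60 = 132.561653
  E → positive
Point 4:
  φ: split at 2 digits → 46° and 45.2048′; 46 + 45.2048/60 = 46.753413
  hemisphere S, so the sign is −
  λ: degrees = first 3 digits = 62, minutes = 40.2936; 62 + 40.2936/60 = 62.671560
  hemisphere W, so the sign is −
Point 5:
  Lat: 28.85′ = 0.480833°; total 26.480833
  N → positive
  Lon: 21 + 39.149/60 = 21.652483
  hemisphere W, so the sign is −

1. 14.11314, 94.21808
2. -68.90892, 127.59968
3. -17.48485, 132.56165
4. -46.75341, -62.67156
5. 26.48083, -21.65248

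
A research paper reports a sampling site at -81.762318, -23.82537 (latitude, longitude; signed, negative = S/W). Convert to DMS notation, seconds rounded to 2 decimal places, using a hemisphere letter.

81°45′44.34″ S, 23°49′31.33″ W

Latitude is negative → S; |value| = 81.762318
Lat: whole degrees 81; 45.73908′ → 45′ and 44.3448″
Longitude is negative → W; |value| = 23.825370
λ: 0.825370 × 60 = 49.52220′ → 49′, remainder × 60 = 31.3320″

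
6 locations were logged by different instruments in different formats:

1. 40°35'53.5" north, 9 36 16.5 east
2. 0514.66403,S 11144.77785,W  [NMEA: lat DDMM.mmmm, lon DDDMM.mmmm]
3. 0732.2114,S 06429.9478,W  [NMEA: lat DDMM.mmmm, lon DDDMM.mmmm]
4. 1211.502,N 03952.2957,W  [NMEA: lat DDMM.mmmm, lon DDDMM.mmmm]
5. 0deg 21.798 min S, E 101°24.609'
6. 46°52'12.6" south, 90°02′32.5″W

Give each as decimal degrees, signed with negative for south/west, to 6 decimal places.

Point 1:
  φ: 35′ + 53.5″ = 35.89167′; 40 + 35.89167/60 = 40.5981944
  N ⇒ keep positive
  Longitude: 9 + 36/60 + 16.5/3600 = 9.6045833
  E ⇒ keep positive
Point 2:
  φ: degrees = first 2 digits = 5, minutes = 14.66403; 5 + 14.66403/60 = 5.2444005
  S ⇒ negate
  λ: degrees = first 3 digits = 111, minutes = 44.77785; 111 + 44.77785/60 = 111.7462975
  W → negative
Point 3:
  φ: split at 2 digits → 07° and 32.2114′; 7 + 32.2114/60 = 7.5368567
  S ⇒ negate
  λ: degrees = first 3 digits = 64, minutes = 29.9478; 64 + 29.9478/60 = 64.4991300
  W ⇒ negate
Point 4:
  φ: degrees = first 2 digits = 12, minutes = 11.502; 12 + 11.502/60 = 12.1917000
  N → positive
  Longitude: degrees = first 3 digits = 39, minutes = 52.2957; 39 + 52.2957/60 = 39.8715950
  hemisphere W, so the sign is −
Point 5:
  φ: 21.798′ = 0.363300°; total 0.3633000
  S → negative
  λ: 24.609′ = 0.410150°; total 101.4101500
  E → positive
Point 6:
  Lat: 46° + 52/60 + 12.6/3600 = 46 + 0.866667 + 0.003500 = 46.8701667
  S ⇒ negate
  Longitude: 2′ + 32.5″ = 2.54167′; 90 + 2.54167/60 = 90.0423611
  W ⇒ negate

1. 40.598194, 9.604583
2. -5.244401, -111.746298
3. -7.536857, -64.499130
4. 12.191700, -39.871595
5. -0.363300, 101.410150
6. -46.870167, -90.042361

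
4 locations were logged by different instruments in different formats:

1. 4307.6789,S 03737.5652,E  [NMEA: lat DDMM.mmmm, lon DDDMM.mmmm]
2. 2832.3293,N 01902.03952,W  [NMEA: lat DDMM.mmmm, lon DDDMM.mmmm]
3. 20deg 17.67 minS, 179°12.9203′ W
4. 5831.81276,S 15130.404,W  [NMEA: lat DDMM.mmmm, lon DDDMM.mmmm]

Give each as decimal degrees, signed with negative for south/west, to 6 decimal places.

1. -43.127982, 37.626087
2. 28.538822, -19.033992
3. -20.294500, -179.215338
4. -58.530213, -151.506733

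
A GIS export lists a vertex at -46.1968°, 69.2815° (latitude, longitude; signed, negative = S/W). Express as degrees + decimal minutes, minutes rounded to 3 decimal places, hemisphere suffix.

Latitude is negative → S; |value| = 46.196800
Latitude: fractional part 0.196800 → 11.80800 minutes
Longitude: 69° + 0.281500 × 60 = 69° 16.89000′

46° 11.808′ S, 69° 16.890′ E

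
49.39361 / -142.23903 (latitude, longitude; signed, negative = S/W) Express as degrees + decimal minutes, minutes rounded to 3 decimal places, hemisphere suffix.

Latitude: minutes = (49.393610 − 49) × 60 = 23.61660
Longitude is negative → W; |value| = 142.239030
Lon: fractional part 0.239030 → 14.34180 minutes

49° 23.617′ N, 142° 14.342′ W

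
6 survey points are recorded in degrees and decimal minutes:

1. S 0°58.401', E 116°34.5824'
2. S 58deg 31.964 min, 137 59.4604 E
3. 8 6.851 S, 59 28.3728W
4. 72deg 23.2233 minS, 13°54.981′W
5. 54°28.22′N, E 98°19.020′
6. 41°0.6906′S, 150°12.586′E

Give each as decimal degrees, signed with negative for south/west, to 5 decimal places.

1. -0.97335, 116.57637
2. -58.53273, 137.99101
3. -8.11418, -59.47288
4. -72.38706, -13.91635
5. 54.47033, 98.31700
6. -41.01151, 150.20977

Point 1:
  φ: 0 + 58.401/60 = 0.973350
  S → negative
  Longitude: 116 + 34.5824/60 = 116.576373
  E → positive
Point 2:
  Lat: 31.964′ = 0.532733°; total 58.532733
  hemisphere S, so the sign is −
  Longitude: 137 + 59.4604/60 = 137.991007
  E ⇒ keep positive
Point 3:
  φ: 6.851′ = 0.114183°; total 8.114183
  hemisphere S, so the sign is −
  Longitude: 59 + 28.3728/60 = 59.472880
  W ⇒ negate
Point 4:
  Lat: 23.2233′ = 0.387055°; total 72.387055
  hemisphere S, so the sign is −
  Lon: 54.981′ = 0.916350°; total 13.916350
  W → negative
Point 5:
  Latitude: 28.22′ = 0.470333°; total 54.470333
  N ⇒ keep positive
  λ: 19.02′ = 0.317000°; total 98.317000
  E → positive
Point 6:
  Lat: 41 + 0.6906/60 = 41.011510
  S ⇒ negate
  Longitude: 150 + 12.586/60 = 150.209767
  E ⇒ keep positive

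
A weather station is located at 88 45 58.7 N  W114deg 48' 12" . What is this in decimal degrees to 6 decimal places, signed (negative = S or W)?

Lat: 88 + 45/60 + 58.7/3600 = 88.7663056
N ⇒ keep positive
λ: 114° + 48/60 + 12/3600 = 114 + 0.800000 + 0.003333 = 114.8033333
W → negative

88.766306, -114.803333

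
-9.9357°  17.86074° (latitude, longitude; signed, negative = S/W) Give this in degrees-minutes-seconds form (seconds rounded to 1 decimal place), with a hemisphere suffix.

Latitude is negative → S; |value| = 9.935700
φ: 0.935700° → 56.14200′; 0.14200 × 60 = 8.520″
Lon: 0.860740 × 60 = 51.64440′ → 51′, remainder × 60 = 38.664″

9°56′8.5″ S, 17°51′38.7″ E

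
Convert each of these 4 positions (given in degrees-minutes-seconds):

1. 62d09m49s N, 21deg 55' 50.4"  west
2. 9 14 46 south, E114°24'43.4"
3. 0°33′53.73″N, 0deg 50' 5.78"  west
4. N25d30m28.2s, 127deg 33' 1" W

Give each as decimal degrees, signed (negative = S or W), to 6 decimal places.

Point 1:
  Lat: 9′ + 49″ = 9.81667′; 62 + 9.81667/60 = 62.1636111
  N ⇒ keep positive
  Lon: 55′ + 50.4″ = 55.84000′; 21 + 55.84000/60 = 21.9306667
  hemisphere W, so the sign is −
Point 2:
  Latitude: 9 + 14/60 + 46/3600 = 9.2461111
  S ⇒ negate
  Lon: 114 + 24/60 + 43.4/3600 = 114.4120556
  E ⇒ keep positive
Point 3:
  Latitude: 0° + 33/60 + 53.73/3600 = 0 + 0.550000 + 0.014925 = 0.5649250
  N → positive
  λ: 0° + 50/60 + 5.78/3600 = 0 + 0.833333 + 0.001606 = 0.8349389
  W ⇒ negate
Point 4:
  Lat: 30′ + 28.2″ = 30.47000′; 25 + 30.47000/60 = 25.5078333
  N ⇒ keep positive
  Longitude: 33′ + 1″ = 33.01667′; 127 + 33.01667/60 = 127.5502778
  W → negative

1. 62.163611, -21.930667
2. -9.246111, 114.412056
3. 0.564925, -0.834939
4. 25.507833, -127.550278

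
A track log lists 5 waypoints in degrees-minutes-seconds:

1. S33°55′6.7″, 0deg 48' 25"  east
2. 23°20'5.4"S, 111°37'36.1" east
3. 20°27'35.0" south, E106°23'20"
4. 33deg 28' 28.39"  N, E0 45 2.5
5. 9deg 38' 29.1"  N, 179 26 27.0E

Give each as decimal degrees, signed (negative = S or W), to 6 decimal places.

1. -33.918528, 0.806944
2. -23.334833, 111.626694
3. -20.459722, 106.388889
4. 33.474553, 0.750694
5. 9.641417, 179.440833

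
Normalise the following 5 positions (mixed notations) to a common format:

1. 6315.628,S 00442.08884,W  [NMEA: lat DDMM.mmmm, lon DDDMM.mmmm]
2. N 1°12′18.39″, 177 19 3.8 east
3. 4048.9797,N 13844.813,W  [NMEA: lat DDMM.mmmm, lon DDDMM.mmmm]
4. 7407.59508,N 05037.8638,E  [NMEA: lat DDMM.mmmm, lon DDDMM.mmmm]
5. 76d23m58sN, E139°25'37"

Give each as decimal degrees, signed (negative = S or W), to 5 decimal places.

1. -63.26047, -4.70148
2. 1.20511, 177.31772
3. 40.81633, -138.74688
4. 74.12658, 50.63106
5. 76.39944, 139.42694

Point 1:
  Lat: split at 2 digits → 63° and 15.628′; 63 + 15.628/60 = 63.260467
  S → negative
  Longitude: degrees = first 3 digits = 4, minutes = 42.08884; 4 + 42.08884/60 = 4.701481
  W ⇒ negate
Point 2:
  φ: 1° + 12/60 + 18.39/3600 = 1 + 0.200000 + 0.005108 = 1.205108
  N ⇒ keep positive
  Longitude: 177 + 19/60 + 3.8/3600 = 177.317722
  E → positive
Point 3:
  Lat: split at 2 digits → 40° and 48.9797′; 40 + 48.9797/60 = 40.816328
  N → positive
  Lon: degrees = first 3 digits = 138, minutes = 44.813; 138 + 44.813/60 = 138.746883
  W ⇒ negate
Point 4:
  Latitude: degrees = first 2 digits = 74, minutes = 7.59508; 74 + 7.59508/60 = 74.126585
  N → positive
  Longitude: degrees = first 3 digits = 50, minutes = 37.8638; 50 + 37.8638/60 = 50.631063
  E ⇒ keep positive
Point 5:
  φ: 23′ + 58″ = 23.96667′; 76 + 23.96667/60 = 76.399444
  N → positive
  Lon: 25′ + 37″ = 25.61667′; 139 + 25.61667/60 = 139.426944
  E ⇒ keep positive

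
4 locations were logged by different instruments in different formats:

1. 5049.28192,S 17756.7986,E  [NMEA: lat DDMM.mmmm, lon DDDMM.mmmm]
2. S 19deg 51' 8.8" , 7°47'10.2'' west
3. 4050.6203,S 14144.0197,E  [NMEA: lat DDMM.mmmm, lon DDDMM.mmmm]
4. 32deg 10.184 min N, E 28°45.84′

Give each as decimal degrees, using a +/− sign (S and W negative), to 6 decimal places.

Point 1:
  Latitude: split at 2 digits → 50° and 49.28192′; 50 + 49.28192/60 = 50.8213653
  hemisphere S, so the sign is −
  Longitude: split at 3 digits → 177° and 56.7986′; 177 + 56.7986/60 = 177.9466433
  E ⇒ keep positive
Point 2:
  Latitude: 51′ + 8.8″ = 51.14667′; 19 + 51.14667/60 = 19.8524444
  S → negative
  Longitude: 7 + 47/60 + 10.2/3600 = 7.7861667
  hemisphere W, so the sign is −
Point 3:
  Lat: split at 2 digits → 40° and 50.6203′; 40 + 50.6203/60 = 40.8436717
  S → negative
  λ: degrees = first 3 digits = 141, minutes = 44.0197; 141 + 44.0197/60 = 141.7336617
  E → positive
Point 4:
  Lat: 10.184′ = 0.169733°; total 32.1697333
  N ⇒ keep positive
  Lon: 45.84′ = 0.764000°; total 28.7640000
  E → positive

1. -50.821365, 177.946643
2. -19.852444, -7.786167
3. -40.843672, 141.733662
4. 32.169733, 28.764000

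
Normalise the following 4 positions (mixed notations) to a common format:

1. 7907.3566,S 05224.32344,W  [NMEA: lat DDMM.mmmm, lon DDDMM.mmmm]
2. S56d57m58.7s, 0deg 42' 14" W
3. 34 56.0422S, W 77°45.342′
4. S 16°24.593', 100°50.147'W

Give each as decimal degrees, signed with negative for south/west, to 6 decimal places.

1. -79.122610, -52.405391
2. -56.966306, -0.703889
3. -34.934037, -77.755700
4. -16.409883, -100.835783

Point 1:
  Latitude: degrees = first 2 digits = 79, minutes = 7.3566; 79 + 7.3566/60 = 79.1226100
  hemisphere S, so the sign is −
  Lon: split at 3 digits → 052° and 24.32344′; 52 + 24.32344/60 = 52.4053907
  W → negative
Point 2:
  Lat: 56 + 57/60 + 58.7/3600 = 56.9663056
  S ⇒ negate
  Longitude: 0° + 42/60 + 14/3600 = 0 + 0.700000 + 0.003889 = 0.7038889
  W → negative
Point 3:
  φ: 56.0422′ = 0.934037°; total 34.9340367
  hemisphere S, so the sign is −
  λ: 45.342′ = 0.755700°; total 77.7557000
  W ⇒ negate
Point 4:
  Lat: 16 + 24.593/60 = 16.4098833
  S ⇒ negate
  λ: 50.147′ = 0.835783°; total 100.8357833
  W → negative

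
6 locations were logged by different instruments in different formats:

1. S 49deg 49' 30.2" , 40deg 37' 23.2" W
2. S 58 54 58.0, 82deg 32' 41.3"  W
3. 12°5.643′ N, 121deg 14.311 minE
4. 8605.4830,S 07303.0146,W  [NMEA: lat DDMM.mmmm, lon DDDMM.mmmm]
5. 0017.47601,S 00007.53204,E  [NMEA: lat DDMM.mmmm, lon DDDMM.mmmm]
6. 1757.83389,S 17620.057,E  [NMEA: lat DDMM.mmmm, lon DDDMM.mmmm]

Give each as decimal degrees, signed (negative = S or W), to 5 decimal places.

Point 1:
  Latitude: 49′ + 30.2″ = 49.50333′; 49 + 49.50333/60 = 49.825056
  S → negative
  Longitude: 40 + 37/60 + 23.2/3600 = 40.623111
  hemisphere W, so the sign is −
Point 2:
  Latitude: 58 + 54/60 + 58/3600 = 58.916111
  S → negative
  Lon: 82 + 32/60 + 41.3/3600 = 82.544806
  hemisphere W, so the sign is −
Point 3:
  Lat: 5.643′ = 0.094050°; total 12.094050
  N ⇒ keep positive
  Longitude: 14.311′ = 0.238517°; total 121.238517
  E → positive
Point 4:
  Latitude: degrees = first 2 digits = 86, minutes = 5.483; 86 + 5.483/60 = 86.091383
  S → negative
  λ: split at 3 digits → 073° and 3.0146′; 73 + 3.0146/60 = 73.050243
  W → negative
Point 5:
  Lat: split at 2 digits → 00° and 17.47601′; 0 + 17.47601/60 = 0.291267
  S ⇒ negate
  Lon: degrees = first 3 digits = 0, minutes = 7.53204; 0 + 7.53204/60 = 0.125534
  E → positive
Point 6:
  φ: split at 2 digits → 17° and 57.83389′; 17 + 57.83389/60 = 17.963898
  S ⇒ negate
  Longitude: degrees = first 3 digits = 176, minutes = 20.057; 176 + 20.057/60 = 176.334283
  E → positive

1. -49.82506, -40.62311
2. -58.91611, -82.54481
3. 12.09405, 121.23852
4. -86.09138, -73.05024
5. -0.29127, 0.12553
6. -17.96390, 176.33428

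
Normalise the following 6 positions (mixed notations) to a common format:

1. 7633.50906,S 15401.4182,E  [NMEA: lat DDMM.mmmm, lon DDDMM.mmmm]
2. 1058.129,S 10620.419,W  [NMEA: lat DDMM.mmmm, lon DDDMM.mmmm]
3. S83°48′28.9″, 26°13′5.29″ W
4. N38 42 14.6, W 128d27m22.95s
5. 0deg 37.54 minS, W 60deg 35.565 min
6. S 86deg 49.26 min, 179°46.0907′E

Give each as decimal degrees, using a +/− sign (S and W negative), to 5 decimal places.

Point 1:
  Latitude: split at 2 digits → 76° and 33.50906′; 76 + 33.50906/60 = 76.558484
  S ⇒ negate
  Longitude: degrees = first 3 digits = 154, minutes = 1.4182; 154 + 1.4182/60 = 154.023637
  E → positive
Point 2:
  Latitude: degrees = first 2 digits = 10, minutes = 58.129; 10 + 58.129/60 = 10.968817
  hemisphere S, so the sign is −
  Longitude: degrees = first 3 digits = 106, minutes = 20.419; 106 + 20.419/60 = 106.340317
  hemisphere W, so the sign is −
Point 3:
  φ: 83 + 48/60 + 28.9/3600 = 83.808028
  S → negative
  Lon: 26° + 13/60 + 5.29/3600 = 26 + 0.216667 + 0.001469 = 26.218136
  W ⇒ negate
Point 4:
  Latitude: 38° + 42/60 + 14.6/3600 = 38 + 0.700000 + 0.004056 = 38.704056
  N ⇒ keep positive
  Longitude: 27′ + 22.95″ = 27.38250′; 128 + 27.38250/60 = 128.456375
  W ⇒ negate
Point 5:
  Lat: 0 + 37.54/60 = 0.625667
  S → negative
  Longitude: 35.565′ = 0.592750°; total 60.592750
  W → negative
Point 6:
  φ: 86 + 49.26/60 = 86.821000
  S ⇒ negate
  Longitude: 179 + 46.0907/60 = 179.768178
  E → positive

1. -76.55848, 154.02364
2. -10.96882, -106.34032
3. -83.80803, -26.21814
4. 38.70406, -128.45638
5. -0.62567, -60.59275
6. -86.82100, 179.76818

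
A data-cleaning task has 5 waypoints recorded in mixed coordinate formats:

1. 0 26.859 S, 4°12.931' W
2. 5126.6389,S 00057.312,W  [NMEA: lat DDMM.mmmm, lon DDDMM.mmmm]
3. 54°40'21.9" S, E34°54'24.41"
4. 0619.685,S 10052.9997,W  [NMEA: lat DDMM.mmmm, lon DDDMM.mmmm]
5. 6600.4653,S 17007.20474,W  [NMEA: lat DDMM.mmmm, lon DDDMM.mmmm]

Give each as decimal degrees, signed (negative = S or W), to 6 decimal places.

Point 1:
  φ: 0 + 26.859/60 = 0.4476500
  S → negative
  Lon: 12.931′ = 0.215517°; total 4.2155167
  W → negative
Point 2:
  Lat: degrees = first 2 digits = 51, minutes = 26.6389; 51 + 26.6389/60 = 51.4439817
  S ⇒ negate
  Lon: degrees = first 3 digits = 0, minutes = 57.312; 0 + 57.312/60 = 0.9552000
  W → negative
Point 3:
  φ: 54 + 40/60 + 21.9/3600 = 54.6727500
  S ⇒ negate
  Longitude: 54′ + 24.41″ = 54.40683′; 34 + 54.40683/60 = 34.9067806
  E → positive
Point 4:
  φ: degrees = first 2 digits = 6, minutes = 19.685; 6 + 19.685/60 = 6.3280833
  hemisphere S, so the sign is −
  λ: split at 3 digits → 100° and 52.9997′; 100 + 52.9997/60 = 100.8833283
  W → negative
Point 5:
  Lat: degrees = first 2 digits = 66, minutes = 0.4653; 66 + 0.4653/60 = 66.0077550
  hemisphere S, so the sign is −
  Lon: degrees = first 3 digits = 170, minutes = 7.20474; 170 + 7.20474/60 = 170.1200790
  W ⇒ negate

1. -0.447650, -4.215517
2. -51.443982, -0.955200
3. -54.672750, 34.906781
4. -6.328083, -100.883328
5. -66.007755, -170.120079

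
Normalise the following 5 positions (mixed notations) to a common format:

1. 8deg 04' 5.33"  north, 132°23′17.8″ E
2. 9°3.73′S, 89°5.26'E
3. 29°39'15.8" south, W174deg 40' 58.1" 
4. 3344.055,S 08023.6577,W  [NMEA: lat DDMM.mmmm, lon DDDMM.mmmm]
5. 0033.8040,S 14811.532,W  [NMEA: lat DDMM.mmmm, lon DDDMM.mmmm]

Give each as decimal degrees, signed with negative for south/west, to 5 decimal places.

1. 8.06815, 132.38828
2. -9.06217, 89.08767
3. -29.65439, -174.68281
4. -33.73425, -80.39430
5. -0.56340, -148.19220

Point 1:
  Lat: 4′ + 5.33″ = 4.08883′; 8 + 4.08883/60 = 8.068147
  N ⇒ keep positive
  Lon: 23′ + 17.8″ = 23.29667′; 132 + 23.29667/60 = 132.388278
  E → positive
Point 2:
  Latitude: 9 + 3.73/60 = 9.062167
  S → negative
  Longitude: 5.26′ = 0.087667°; total 89.087667
  E → positive
Point 3:
  φ: 39′ + 15.8″ = 39.26333′; 29 + 39.26333/60 = 29.654389
  S → negative
  Lon: 40′ + 58.1″ = 40.96833′; 174 + 40.96833/60 = 174.682806
  W ⇒ negate
Point 4:
  φ: split at 2 digits → 33° and 44.055′; 33 + 44.055/60 = 33.734250
  hemisphere S, so the sign is −
  λ: degrees = first 3 digits = 80, minutes = 23.6577; 80 + 23.6577/60 = 80.394295
  hemisphere W, so the sign is −
Point 5:
  Lat: degrees = first 2 digits = 0, minutes = 33.804; 0 + 33.804/60 = 0.563400
  hemisphere S, so the sign is −
  Longitude: split at 3 digits → 148° and 11.532′; 148 + 11.532/60 = 148.192200
  W ⇒ negate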